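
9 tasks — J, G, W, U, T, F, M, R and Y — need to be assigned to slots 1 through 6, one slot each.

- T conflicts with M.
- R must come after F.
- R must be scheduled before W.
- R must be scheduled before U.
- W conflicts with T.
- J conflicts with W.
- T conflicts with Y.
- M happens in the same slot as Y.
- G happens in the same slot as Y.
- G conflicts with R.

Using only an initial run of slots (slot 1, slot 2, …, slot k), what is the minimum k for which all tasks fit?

3 slots

The precedence chain requires at least 3 distinct slots.
3 works (last occupied slot: 3): for example F -> 1; Y -> 1; G -> 1; T -> 2; R -> 2; J -> 1; M -> 1; W -> 3; U -> 3.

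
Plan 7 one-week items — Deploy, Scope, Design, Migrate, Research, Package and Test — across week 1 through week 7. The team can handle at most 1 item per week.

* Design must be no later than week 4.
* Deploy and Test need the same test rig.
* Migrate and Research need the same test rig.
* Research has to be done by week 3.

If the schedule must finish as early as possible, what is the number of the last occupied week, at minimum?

7

With at most 1 per week and 7 tasks, at least 7 weeks are needed.
7 works (last occupied week: week 7): for example Design=week 2; Scope=week 4; Package=week 6; Deploy=week 3; Migrate=week 5; Test=week 7; Research=week 1.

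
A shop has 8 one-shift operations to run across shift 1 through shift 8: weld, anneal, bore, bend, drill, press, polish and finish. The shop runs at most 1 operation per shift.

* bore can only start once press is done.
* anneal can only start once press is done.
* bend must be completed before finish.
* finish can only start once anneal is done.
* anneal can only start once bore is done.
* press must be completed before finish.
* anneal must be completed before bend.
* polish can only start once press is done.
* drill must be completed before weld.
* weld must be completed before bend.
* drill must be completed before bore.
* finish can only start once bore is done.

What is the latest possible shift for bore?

Precedence pushes bore to at least shift 2; downstream work caps bore at shift 5.
bore at shift 5 is achievable: polish=shift 4; bore=shift 5; anneal=shift 6; finish=shift 8; press=shift 1; weld=shift 3; bend=shift 7; drill=shift 2.

shift 5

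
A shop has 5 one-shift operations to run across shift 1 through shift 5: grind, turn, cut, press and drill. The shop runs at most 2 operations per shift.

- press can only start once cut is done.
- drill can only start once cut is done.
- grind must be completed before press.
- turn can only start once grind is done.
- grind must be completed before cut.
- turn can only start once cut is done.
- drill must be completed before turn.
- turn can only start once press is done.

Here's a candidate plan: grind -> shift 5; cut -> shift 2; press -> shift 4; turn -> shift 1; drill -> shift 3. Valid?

No. turn can only start once grind is done is not satisfied.

grind must be completed before press — violated.
grind must be completed before cut — violated.
The shop runs at most 2 operations per shift — holds.
turn can only start once press is done — violated.
drill must be completed before turn — violated.
press can only start once cut is done — holds.
turn can only start once grind is done — violated.
drill can only start once cut is done — holds.
turn can only start once cut is done — violated.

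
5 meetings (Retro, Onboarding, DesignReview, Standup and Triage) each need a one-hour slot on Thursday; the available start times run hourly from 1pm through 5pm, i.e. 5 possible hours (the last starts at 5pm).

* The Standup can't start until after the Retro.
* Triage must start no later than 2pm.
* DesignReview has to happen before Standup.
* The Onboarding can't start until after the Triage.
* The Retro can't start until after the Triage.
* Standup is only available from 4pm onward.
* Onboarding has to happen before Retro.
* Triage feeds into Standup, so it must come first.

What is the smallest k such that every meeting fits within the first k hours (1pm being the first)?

The precedence chain requires at least 4 distinct hours.
4 works (last occupied hour: 4pm): for example DesignReview=1pm; Retro=3pm; Onboarding=2pm; Standup=4pm; Triage=1pm.

4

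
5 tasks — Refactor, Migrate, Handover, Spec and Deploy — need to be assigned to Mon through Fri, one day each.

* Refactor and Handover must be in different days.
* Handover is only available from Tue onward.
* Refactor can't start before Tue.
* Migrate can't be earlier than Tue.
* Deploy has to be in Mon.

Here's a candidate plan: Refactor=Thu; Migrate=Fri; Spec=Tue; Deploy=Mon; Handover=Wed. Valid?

Handover is only available from Tue onward — holds.
Refactor and Handover must be in different days — holds.
Refactor can't start before Tue — holds.
Deploy has to be in Mon — holds.
Migrate can't be earlier than Tue — holds.

Yes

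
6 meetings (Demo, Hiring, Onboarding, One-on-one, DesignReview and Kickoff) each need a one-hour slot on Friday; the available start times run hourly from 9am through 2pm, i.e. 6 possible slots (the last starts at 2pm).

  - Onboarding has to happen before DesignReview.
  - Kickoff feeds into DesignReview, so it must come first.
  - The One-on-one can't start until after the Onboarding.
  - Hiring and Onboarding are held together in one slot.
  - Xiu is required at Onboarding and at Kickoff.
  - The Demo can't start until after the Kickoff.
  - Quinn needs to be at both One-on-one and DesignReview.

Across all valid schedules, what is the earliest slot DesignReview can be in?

11am

Precedence pushes DesignReview to at least 10am.
DesignReview at 11am is achievable: One-on-one=10am; Hiring=9am; Kickoff=10am; Onboarding=9am; Demo=11am; DesignReview=11am.
Nothing earlier works — the conflict constraints rule out every slot before 11am.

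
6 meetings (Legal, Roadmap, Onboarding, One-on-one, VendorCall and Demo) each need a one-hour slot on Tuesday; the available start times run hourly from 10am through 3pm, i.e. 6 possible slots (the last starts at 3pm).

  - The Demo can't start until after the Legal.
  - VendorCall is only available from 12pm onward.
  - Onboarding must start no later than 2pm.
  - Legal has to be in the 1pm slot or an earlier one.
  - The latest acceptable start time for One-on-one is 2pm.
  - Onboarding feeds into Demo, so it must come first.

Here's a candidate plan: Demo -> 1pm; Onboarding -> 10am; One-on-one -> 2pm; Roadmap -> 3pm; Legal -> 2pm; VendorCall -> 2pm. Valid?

The Demo can't start until after the Legal — violated.
Onboarding feeds into Demo, so it must come first — holds.
Onboarding must start no later than 2pm — holds.
Legal has to be in the 1pm slot or an earlier one — violated.
VendorCall is only available from 12pm onward — holds.
The latest acceptable start time for One-on-one is 2pm — holds.

Invalid. Legal has to be in the 1pm slot or an earlier one.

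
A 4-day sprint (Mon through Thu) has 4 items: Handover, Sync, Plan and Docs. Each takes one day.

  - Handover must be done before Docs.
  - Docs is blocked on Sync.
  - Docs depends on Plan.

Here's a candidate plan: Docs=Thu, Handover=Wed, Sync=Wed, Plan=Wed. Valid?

Handover must be done before Docs — holds.
Docs is blocked on Sync — holds.
Docs depends on Plan — holds.

Yes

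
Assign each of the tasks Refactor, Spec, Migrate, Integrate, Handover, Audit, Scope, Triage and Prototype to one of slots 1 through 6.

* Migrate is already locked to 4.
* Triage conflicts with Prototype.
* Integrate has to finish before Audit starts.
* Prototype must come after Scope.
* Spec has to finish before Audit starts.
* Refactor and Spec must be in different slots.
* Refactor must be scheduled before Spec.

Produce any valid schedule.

Spec -> 2, Migrate -> 4, Scope -> 1, Refactor -> 1, Audit -> 3, Triage -> 1, Handover -> 1, Integrate -> 1, Prototype -> 2

Checking: Scope(1) before Prototype(2); Refactor(1) before Spec(2); Integrate(1) before Audit(3); Spec(2) before Audit(3); Refactor(1) != Spec(2); Triage(1) != Prototype(2); Migrate=4 in [4,4].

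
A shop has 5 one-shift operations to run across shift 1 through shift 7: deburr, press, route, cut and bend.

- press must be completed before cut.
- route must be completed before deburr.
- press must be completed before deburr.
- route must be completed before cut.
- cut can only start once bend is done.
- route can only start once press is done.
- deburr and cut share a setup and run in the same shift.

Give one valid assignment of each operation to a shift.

cut=shift 3; press=shift 1; bend=shift 1; deburr=shift 3; route=shift 2

Checking: press(shift 1) before deburr(shift 3); route(shift 2) before deburr(shift 3); bend(shift 1) before cut(shift 3); press(shift 1) before route(shift 2); press(shift 1) before cut(shift 3); route(shift 2) before cut(shift 3); deburr = cut = shift 3.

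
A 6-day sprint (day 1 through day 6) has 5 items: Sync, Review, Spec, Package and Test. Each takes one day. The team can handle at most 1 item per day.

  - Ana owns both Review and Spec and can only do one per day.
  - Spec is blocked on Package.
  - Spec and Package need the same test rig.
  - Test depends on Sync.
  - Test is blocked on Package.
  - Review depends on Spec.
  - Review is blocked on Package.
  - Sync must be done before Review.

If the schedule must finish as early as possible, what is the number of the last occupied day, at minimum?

day 5

The precedence chain requires at least 3 distinct days.
With at most 1 per day and 5 work items, at least 5 days are needed.
5 works (last occupied day: day 5): for example Spec -> day 3; Test -> day 5; Package -> day 1; Sync -> day 2; Review -> day 4.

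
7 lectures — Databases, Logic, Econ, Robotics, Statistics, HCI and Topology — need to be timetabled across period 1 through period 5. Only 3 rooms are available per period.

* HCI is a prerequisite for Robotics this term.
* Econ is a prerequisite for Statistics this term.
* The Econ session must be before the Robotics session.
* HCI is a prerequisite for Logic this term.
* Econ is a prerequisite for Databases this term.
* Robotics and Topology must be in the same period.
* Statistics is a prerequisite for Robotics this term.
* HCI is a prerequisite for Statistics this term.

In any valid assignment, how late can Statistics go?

period 4

Precedence pushes Statistics to at least period 2; downstream work caps Statistics at period 4.
Statistics at period 4 is achievable: Topology in period 5; Statistics in period 4; Databases in period 2; HCI in period 1; Robotics in period 5; Logic in period 2; Econ in period 1.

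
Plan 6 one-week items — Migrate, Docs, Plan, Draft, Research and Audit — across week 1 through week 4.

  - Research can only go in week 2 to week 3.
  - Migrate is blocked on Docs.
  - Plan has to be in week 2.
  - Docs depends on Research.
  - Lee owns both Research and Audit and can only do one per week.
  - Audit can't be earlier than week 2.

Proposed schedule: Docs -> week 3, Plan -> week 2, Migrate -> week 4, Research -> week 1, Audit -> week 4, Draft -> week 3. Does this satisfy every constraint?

Docs depends on Research — holds.
Audit can't be earlier than week 2 — holds.
Migrate is blocked on Docs — holds.
Lee owns both Research and Audit and can only do one per week — holds.
Plan has to be in week 2 — holds.
Research can only go in week 2 to week 3 — violated.

No. Research can only go in week 2 to week 3 is not satisfied.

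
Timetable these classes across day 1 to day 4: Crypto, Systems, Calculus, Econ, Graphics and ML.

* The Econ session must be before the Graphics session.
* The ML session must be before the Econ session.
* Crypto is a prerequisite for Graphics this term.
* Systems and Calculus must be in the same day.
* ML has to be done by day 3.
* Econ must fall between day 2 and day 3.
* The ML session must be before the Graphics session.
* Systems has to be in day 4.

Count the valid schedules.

11

Splitting on Crypto: it can be day 1 (4), day 2 (4), day 3 (3). Listing each branch's schedules as (Systems, Calculus, Econ, Graphics, ML) by day number:
Crypto=day 1: (4,4,2,3,1) (4,4,2,4,1) (4,4,3,4,1) (4,4,3,4,2) — 4.
Crypto=day 2: (4,4,2,3,1) (4,4,2,4,1) (4,4,3,4,1) (4,4,3,4,2) — 4.
Crypto=day 3: (4,4,2,4,1) (4,4,3,4,1) (4,4,3,4,2) — 3.
Summing: 4 + 4 + 3 = 11.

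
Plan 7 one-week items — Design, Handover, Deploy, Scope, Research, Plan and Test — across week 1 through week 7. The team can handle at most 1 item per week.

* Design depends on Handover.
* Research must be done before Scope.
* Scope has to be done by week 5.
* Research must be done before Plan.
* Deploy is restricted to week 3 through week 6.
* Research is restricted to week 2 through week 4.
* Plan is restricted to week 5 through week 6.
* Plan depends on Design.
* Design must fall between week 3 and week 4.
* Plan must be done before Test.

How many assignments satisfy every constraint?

6

Splitting on Design: it can be week 3 (3), week 4 (3). Listing each branch's schedules as (Handover, Deploy, Scope, Research, Plan, Test) by week number:
Design=week 3: (1,4,5,2,6,7) (1,5,4,2,6,7) (1,6,4,2,5,7) — 3.
Design=week 4: (1,3,5,2,6,7) (1,5,3,2,6,7) (1,6,3,2,5,7) — 3.
Summing: 3 + 3 = 6.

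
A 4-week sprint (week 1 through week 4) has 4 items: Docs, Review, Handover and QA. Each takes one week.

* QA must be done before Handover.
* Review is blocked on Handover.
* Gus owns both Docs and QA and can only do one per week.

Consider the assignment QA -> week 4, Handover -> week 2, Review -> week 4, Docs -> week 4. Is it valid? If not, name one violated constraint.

QA must be done before Handover — violated.
Review is blocked on Handover — holds.
Gus owns both Docs and QA and can only do one per week — violated.

Invalid. Gus owns both Docs and QA and can only do one per week.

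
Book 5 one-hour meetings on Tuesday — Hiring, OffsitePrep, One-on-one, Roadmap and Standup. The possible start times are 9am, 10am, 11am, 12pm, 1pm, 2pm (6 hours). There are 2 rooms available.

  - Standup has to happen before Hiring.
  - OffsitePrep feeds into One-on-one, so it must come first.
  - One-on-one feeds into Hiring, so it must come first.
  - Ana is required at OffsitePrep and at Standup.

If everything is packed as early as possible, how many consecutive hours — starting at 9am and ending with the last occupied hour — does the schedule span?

3

The precedence chain requires at least 3 distinct hours.
With at most 2 per hour and 5 meetings, at least 3 hours are needed.
3 works (last occupied hour: 11am): for example Roadmap=9am; OffsitePrep=9am; Hiring=11am; One-on-one=10am; Standup=10am.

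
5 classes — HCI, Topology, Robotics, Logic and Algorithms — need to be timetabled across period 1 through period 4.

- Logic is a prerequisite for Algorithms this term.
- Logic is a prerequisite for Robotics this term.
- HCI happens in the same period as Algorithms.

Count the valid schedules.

56

Splitting on HCI: it can be period 2 (12), period 3 (20), period 4 (24). Listing each branch's schedules as (Topology, Robotics, Logic, Algorithms) by period number:
HCI=period 2: (1,2,1,2) (1,3,1,2) (1,4,1,2) (2,2,1,2) (2,3,1,2) (2,4,1,2) (3,2,1,2) (3,3,1,2) (3,4,1,2) (4,2,1,2) (4,3,1,2) (4,4,1,2) — 12.
HCI=period 3: (1,2,1,3) (1,3,1,3) (1,3,2,3) (1,4,1,3) (1,4,2,3) (2,2,1,3) (2,3,1,3) (2,3,2,3) (2,4,1,3) (2,4,2,3) (3,2,1,3) (3,3,1,3) (3,3,2,3) (3,4,1,3) (3,4,2,3) (4,2,1,3) (4,3,1,3) (4,3,2,3) (4,4,1,3) (4,4,2,3) — 20.
HCI=period 4: (1,2,1,4) (1,3,1,4) (1,3,2,4) (1,4,1,4) (1,4,2,4) (1,4,3,4) (2,2,1,4) (2,3,1,4) (2,3,2,4) (2,4,1,4) (2,4,2,4) (2,4,3,4) (3,2,1,4) (3,3,1,4) (3,3,2,4) (3,4,1,4) (3,4,2,4) (3,4,3,4) (4,2,1,4) (4,3,1,4) (4,3,2,4) (4,4,1,4) (4,4,2,4) (4,4,3,4) — 24.
Summing: 12 + 20 + 24 = 56.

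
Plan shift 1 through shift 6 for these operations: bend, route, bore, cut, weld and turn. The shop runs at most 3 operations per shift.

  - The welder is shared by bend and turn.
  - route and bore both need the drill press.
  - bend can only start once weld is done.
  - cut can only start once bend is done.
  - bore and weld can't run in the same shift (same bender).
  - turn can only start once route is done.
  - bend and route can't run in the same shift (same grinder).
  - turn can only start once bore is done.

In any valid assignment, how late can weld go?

Downstream work caps weld at shift 4.
weld at shift 4 is achievable: weld=shift 4; bore=shift 2; turn=shift 3; bend=shift 5; cut=shift 6; route=shift 1.

shift 4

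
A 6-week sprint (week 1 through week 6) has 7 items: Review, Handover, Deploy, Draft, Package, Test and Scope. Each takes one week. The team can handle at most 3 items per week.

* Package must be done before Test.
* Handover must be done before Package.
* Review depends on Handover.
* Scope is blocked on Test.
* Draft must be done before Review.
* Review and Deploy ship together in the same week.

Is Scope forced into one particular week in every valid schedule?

Scope can be week 4 (e.g. Handover=week 1, Deploy=week 2, Scope=week 4, Review=week 2, Package=week 2, Test=week 3, Draft=week 1) or week 5 (e.g. Scope=week 5; Handover=week 1; Review=week 2; Package=week 2; Test=week 3; Deploy=week 2; Draft=week 1).

No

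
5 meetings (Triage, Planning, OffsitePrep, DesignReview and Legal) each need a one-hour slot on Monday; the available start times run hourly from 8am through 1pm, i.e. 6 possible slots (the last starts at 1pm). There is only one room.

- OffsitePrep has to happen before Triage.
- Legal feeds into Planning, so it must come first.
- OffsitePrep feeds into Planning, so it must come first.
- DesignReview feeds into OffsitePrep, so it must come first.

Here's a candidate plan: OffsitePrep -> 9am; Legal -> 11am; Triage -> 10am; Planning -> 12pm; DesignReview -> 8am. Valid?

Yes, all constraints hold

Legal feeds into Planning, so it must come first — holds.
OffsitePrep feeds into Planning, so it must come first — holds.
DesignReview feeds into OffsitePrep, so it must come first — holds.
OffsitePrep has to happen before Triage — holds.
There is only one room — holds.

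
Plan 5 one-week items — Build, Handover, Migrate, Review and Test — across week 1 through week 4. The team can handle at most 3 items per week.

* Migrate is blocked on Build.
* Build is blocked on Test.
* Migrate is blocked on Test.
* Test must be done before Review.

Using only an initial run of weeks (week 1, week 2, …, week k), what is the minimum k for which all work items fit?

3 weeks

The precedence chain requires at least 3 distinct weeks.
With at most 3 per week and 5 work items, at least 2 weeks are needed.
3 works (last occupied week: week 3): for example Test=week 1; Migrate=week 3; Build=week 2; Review=week 2; Handover=week 1.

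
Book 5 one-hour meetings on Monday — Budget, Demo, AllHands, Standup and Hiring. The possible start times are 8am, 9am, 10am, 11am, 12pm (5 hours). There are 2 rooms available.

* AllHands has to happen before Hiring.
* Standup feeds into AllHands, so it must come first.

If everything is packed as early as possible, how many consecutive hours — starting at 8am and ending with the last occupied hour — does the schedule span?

The precedence chain requires at least 3 distinct hours.
With at most 2 per hour and 5 meetings, at least 3 hours are needed.
3 works (last occupied hour: 10am): for example Demo=9am, AllHands=9am, Standup=8am, Budget=8am, Hiring=10am.

3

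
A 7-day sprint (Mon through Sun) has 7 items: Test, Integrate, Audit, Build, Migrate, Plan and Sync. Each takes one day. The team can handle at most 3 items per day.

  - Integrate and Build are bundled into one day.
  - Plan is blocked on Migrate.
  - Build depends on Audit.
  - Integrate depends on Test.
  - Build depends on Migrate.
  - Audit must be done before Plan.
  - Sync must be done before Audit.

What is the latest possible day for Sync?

Fri

Downstream work caps Sync at Fri.
Sync at Fri is achievable: Test in Mon; Integrate in Sun; Sync in Fri; Migrate in Mon; Build in Sun; Plan in Sun; Audit in Sat.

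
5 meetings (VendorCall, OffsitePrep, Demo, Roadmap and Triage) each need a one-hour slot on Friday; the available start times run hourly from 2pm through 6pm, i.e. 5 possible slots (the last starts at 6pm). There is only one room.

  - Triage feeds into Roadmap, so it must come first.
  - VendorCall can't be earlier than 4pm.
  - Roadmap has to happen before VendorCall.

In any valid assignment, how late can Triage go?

4pm

Downstream work caps Triage at 4pm.
Triage at 4pm is achievable: Demo=3pm; Triage=4pm; OffsitePrep=2pm; VendorCall=6pm; Roadmap=5pm.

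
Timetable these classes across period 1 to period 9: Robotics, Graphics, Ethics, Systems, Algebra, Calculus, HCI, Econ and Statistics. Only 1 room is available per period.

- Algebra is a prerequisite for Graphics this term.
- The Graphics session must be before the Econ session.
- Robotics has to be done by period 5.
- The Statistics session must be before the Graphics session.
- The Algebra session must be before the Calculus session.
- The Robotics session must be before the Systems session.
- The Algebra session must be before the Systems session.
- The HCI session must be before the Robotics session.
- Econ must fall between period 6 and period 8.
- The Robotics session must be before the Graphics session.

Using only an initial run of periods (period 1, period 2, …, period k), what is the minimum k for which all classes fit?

The precedence chain requires at least 4 distinct periods.
With at most 1 per period and 9 classes, at least 9 periods are needed.
Econ can't be placed before period 6, so the schedule must run through at least period 6.
9 works (last occupied period: period 9): for example Robotics in period 2; Graphics in period 5; Systems in period 7; Calculus in period 8; Algebra in period 3; Ethics in period 9; Statistics in period 4; HCI in period 1; Econ in period 6.

9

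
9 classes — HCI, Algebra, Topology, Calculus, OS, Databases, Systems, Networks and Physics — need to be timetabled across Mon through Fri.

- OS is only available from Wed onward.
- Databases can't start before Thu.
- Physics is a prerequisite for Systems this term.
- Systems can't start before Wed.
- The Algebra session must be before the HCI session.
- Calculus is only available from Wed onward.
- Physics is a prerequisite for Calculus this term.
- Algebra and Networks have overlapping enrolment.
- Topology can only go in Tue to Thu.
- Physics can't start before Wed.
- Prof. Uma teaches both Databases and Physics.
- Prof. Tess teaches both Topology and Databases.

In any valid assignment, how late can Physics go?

Physics is available from Wed; downstream work caps Physics at Thu.
Physics at Thu is achievable: HCI=Tue; OS=Wed; Physics=Thu; Databases=Fri; Algebra=Mon; Topology=Tue; Systems=Fri; Calculus=Fri; Networks=Tue.

Thu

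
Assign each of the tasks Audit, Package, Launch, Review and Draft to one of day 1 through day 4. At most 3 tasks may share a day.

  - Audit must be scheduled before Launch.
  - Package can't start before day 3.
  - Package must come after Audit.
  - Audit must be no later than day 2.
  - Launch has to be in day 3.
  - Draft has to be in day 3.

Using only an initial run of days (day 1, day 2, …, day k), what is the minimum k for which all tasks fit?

3

The precedence chain requires at least 2 distinct days.
With at most 3 per day and 5 tasks, at least 2 days are needed.
Package can't be placed before day 3, so the schedule must run through at least day 3.
3 works (last occupied day: day 3): for example Launch -> day 3; Package -> day 3; Draft -> day 3; Review -> day 1; Audit -> day 1.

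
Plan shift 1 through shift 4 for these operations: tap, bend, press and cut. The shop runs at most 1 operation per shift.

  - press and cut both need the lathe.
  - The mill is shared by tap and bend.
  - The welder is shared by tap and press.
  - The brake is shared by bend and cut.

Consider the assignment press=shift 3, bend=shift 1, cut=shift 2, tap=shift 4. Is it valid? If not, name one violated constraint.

The shop runs at most 1 operation per shift — holds.
The welder is shared by tap and press — holds.
The mill is shared by tap and bend — holds.
The brake is shared by bend and cut — holds.
press and cut both need the lathe — holds.

Valid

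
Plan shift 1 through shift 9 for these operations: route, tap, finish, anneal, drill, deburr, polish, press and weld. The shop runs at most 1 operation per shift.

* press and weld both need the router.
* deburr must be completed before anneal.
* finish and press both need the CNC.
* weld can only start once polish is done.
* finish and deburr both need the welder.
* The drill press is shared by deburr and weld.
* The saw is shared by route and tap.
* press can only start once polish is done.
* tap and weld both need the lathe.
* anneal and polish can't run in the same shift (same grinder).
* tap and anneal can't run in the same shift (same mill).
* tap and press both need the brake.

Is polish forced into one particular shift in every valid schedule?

polish can be shift 1 (e.g. route in shift 6; drill in shift 9; anneal in shift 3; weld in shift 5; press in shift 4; deburr in shift 2; finish in shift 8; polish in shift 1; tap in shift 7) or shift 2 (e.g. polish=shift 2, tap=shift 7, drill=shift 9, finish=shift 8, weld=shift 5, anneal=shift 3, route=shift 6, deburr=shift 1, press=shift 4).

No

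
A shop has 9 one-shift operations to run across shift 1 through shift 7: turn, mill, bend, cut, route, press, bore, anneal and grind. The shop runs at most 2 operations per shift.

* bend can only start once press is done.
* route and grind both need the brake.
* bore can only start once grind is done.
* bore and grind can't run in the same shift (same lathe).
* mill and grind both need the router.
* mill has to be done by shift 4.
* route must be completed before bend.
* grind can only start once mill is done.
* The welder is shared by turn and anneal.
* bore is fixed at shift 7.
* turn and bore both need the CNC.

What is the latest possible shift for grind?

shift 6

Precedence pushes grind to at least shift 2; downstream work caps grind at shift 6.
grind at shift 6 is achievable: grind in shift 6, cut in shift 3, turn in shift 2, anneal in shift 4, press in shift 2, route in shift 1, bend in shift 3, bore in shift 7, mill in shift 1.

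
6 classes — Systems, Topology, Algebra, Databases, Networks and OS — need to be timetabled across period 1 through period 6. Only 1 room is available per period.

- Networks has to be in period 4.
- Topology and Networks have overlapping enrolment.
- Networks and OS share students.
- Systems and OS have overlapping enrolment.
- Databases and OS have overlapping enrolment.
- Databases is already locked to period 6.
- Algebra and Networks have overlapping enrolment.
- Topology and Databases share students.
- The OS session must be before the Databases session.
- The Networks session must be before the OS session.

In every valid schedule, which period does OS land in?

Networks is fixed at period 4 and must come before OS, so OS is at least period 5.
Databases is fixed at period 6 and must come after OS, so OS is at most period 5.
So OS must be period 5.

period 5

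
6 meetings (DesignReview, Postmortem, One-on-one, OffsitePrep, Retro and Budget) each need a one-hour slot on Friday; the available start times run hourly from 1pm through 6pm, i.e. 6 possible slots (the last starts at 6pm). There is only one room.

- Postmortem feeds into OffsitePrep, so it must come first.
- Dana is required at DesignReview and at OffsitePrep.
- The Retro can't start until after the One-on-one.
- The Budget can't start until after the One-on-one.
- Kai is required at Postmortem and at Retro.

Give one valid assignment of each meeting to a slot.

OffsitePrep in 3pm, Postmortem in 2pm, Retro in 4pm, One-on-one in 1pm, Budget in 5pm, DesignReview in 6pm

Checking: Postmortem(2pm) before OffsitePrep(3pm); One-on-one(1pm) before Budget(5pm); One-on-one(1pm) before Retro(4pm); DesignReview(6pm) != OffsitePrep(3pm); Postmortem(2pm) != Retro(4pm); max 1 per slot (cap 1).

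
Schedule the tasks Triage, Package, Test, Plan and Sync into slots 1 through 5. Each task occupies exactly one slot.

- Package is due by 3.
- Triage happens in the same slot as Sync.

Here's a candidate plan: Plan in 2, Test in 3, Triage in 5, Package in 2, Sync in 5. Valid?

Package is due by 3 — holds.
Triage happens in the same slot as Sync — holds.

Yes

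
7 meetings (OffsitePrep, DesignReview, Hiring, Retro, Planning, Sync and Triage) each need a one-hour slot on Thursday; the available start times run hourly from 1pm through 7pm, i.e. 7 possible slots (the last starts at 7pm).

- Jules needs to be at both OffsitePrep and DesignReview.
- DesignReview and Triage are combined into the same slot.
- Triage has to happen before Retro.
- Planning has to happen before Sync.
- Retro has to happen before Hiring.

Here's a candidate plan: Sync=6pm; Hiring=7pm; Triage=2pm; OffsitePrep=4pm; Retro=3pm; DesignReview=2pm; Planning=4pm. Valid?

Triage has to happen before Retro — holds.
Planning has to happen before Sync — holds.
Retro has to happen before Hiring — holds.
DesignReview and Triage are combined into the same slot — holds.
Jules needs to be at both OffsitePrep and DesignReview — holds.

Yes, all constraints hold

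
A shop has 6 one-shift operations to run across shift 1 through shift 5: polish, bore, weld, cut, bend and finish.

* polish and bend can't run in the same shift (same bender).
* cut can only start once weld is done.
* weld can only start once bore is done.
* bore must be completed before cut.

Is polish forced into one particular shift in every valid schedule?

No

polish can be shift 1 (e.g. bend in shift 2, polish in shift 1, finish in shift 1, bore in shift 1, weld in shift 2, cut in shift 3) or shift 2 (e.g. weld in shift 2; cut in shift 3; polish in shift 2; finish in shift 1; bend in shift 1; bore in shift 1).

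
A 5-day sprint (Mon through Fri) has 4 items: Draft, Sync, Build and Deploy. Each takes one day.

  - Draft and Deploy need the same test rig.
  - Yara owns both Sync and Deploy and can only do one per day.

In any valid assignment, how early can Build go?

Mon

Build at Mon is achievable: Build -> Mon; Deploy -> Tue; Sync -> Mon; Draft -> Mon.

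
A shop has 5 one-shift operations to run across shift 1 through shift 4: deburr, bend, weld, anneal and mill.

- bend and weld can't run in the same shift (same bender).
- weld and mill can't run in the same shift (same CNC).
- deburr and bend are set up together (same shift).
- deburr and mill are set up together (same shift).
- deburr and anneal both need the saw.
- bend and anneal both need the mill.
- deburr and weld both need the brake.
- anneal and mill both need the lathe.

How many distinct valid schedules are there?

Splitting on deburr: it can be shift 1 (9), shift 2 (9), shift 3 (9), shift 4 (9). Listing each branch's schedules as (bend, weld, anneal, mill) by shift number:
deburr=shift 1: (1,2,2,1) (1,2,3,1) (1,2,4,1) (1,3,2,1) (1,3,3,1) (1,3,4,1) (1,4,2,1) (1,4,3,1) (1,4,4,1) — 9.
deburr=shift 2: (2,1,1,2) (2,1,3,2) (2,1,4,2) (2,3,1,2) (2,3,3,2) (2,3,4,2) (2,4,1,2) (2,4,3,2) (2,4,4,2) — 9.
deburr=shift 3: (3,1,1,3) (3,1,2,3) (3,1,4,3) (3,2,1,3) (3,2,2,3) (3,2,4,3) (3,4,1,3) (3,4,2,3) (3,4,4,3) — 9.
deburr=shift 4: (4,1,1,4) (4,1,2,4) (4,1,3,4) (4,2,1,4) (4,2,2,4) (4,2,3,4) (4,3,1,4) (4,3,2,4) (4,3,3,4) — 9.
Summing: 9 + 9 + 9 + 9 = 36.

36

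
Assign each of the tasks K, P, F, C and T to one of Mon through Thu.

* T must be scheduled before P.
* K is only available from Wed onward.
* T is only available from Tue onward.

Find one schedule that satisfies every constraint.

C in Mon, K in Wed, F in Mon, P in Wed, T in Tue

Checking: T(Tue) before P(Wed); T=Tue in [Tue,Thu]; K=Wed in [Wed,Thu].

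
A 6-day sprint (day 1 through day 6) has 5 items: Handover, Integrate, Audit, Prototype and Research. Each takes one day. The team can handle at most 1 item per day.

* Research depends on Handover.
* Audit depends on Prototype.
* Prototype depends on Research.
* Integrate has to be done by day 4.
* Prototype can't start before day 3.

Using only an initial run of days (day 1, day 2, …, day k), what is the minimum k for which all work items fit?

The precedence chain requires at least 4 distinct days.
With at most 1 per day and 5 work items, at least 5 days are needed.
5 works (last occupied day: day 5): for example Prototype in day 3, Audit in day 5, Integrate in day 4, Research in day 2, Handover in day 1.

5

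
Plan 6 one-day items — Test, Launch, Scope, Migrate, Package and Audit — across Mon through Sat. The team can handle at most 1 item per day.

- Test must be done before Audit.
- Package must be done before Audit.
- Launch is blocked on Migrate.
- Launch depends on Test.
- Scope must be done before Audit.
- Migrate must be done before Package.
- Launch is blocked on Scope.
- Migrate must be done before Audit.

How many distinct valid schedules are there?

30

Splitting on Test: it can be Mon (8), Tue (8), Wed (8), Thu (6). Listing each branch's schedules as (Launch, Scope, Migrate, Package, Audit):
Test=Mon: (Thu,Tue,Wed,Fri,Sat) (Thu,Wed,Tue,Fri,Sat) (Fri,Tue,Wed,Thu,Sat) (Fri,Wed,Tue,Thu,Sat) (Fri,Thu,Tue,Wed,Sat) (Sat,Tue,Wed,Thu,Fri) (Sat,Wed,Tue,Thu,Fri) (Sat,Thu,Tue,Wed,Fri) — 8.
Test=Tue: (Thu,Mon,Wed,Fri,Sat) (Thu,Wed,Mon,Fri,Sat) (Fri,Mon,Wed,Thu,Sat) (Fri,Wed,Mon,Thu,Sat) (Fri,Thu,Mon,Wed,Sat) (Sat,Mon,Wed,Thu,Fri) (Sat,Wed,Mon,Thu,Fri) (Sat,Thu,Mon,Wed,Fri) — 8.
Test=Wed: (Thu,Mon,Tue,Fri,Sat) (Thu,Tue,Mon,Fri,Sat) (Fri,Mon,Tue,Thu,Sat) (Fri,Tue,Mon,Thu,Sat) (Fri,Thu,Mon,Tue,Sat) (Sat,Mon,Tue,Thu,Fri) (Sat,Tue,Mon,Thu,Fri) (Sat,Thu,Mon,Tue,Fri) — 8.
Test=Thu: (Fri,Mon,Tue,Wed,Sat) (Fri,Tue,Mon,Wed,Sat) (Fri,Wed,Mon,Tue,Sat) (Sat,Mon,Tue,Wed,Fri) (Sat,Tue,Mon,Wed,Fri) (Sat,Wed,Mon,Tue,Fri) — 6.
Summing: 8 + 8 + 8 + 6 = 30.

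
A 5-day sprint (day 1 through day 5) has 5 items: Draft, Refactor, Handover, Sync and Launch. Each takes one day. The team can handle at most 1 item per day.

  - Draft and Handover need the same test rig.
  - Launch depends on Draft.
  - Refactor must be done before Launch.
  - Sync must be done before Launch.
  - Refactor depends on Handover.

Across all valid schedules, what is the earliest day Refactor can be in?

day 2

Precedence pushes Refactor to at least day 2; downstream work caps Refactor at day 4.
Refactor at day 2 is achievable: Launch -> day 5; Sync -> day 4; Handover -> day 1; Draft -> day 3; Refactor -> day 2.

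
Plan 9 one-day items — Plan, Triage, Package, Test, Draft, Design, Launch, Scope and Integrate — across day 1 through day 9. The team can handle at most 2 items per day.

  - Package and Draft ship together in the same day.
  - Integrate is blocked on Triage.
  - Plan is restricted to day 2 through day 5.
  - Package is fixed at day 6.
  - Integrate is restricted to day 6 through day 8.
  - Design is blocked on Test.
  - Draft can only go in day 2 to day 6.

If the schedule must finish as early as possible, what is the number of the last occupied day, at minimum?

The precedence chain requires at least 2 distinct days.
With at most 2 per day and 9 work items, at least 5 days are needed.
Package can't be placed before day 6, so the schedule must run through at least day 6.
Could 6 days be enough, i.e. nothing placed later than day 6? No: Package's window within 6 days is {day 6}; Draft's window within 6 days is {day 2, day 3, day 4, day 5, day 6}; Integrate's window within 6 days is {day 6}; Draft must be in the same day as Package (in {day 6}) → {day 6}; that puts Package, Draft and Integrate all in day 6 — more than 2 per day.
So 6 days is not enough.
7 works (last occupied day: day 7): for example Package -> day 6; Launch -> day 3; Draft -> day 6; Triage -> day 1; Test -> day 1; Plan -> day 2; Integrate -> day 7; Design -> day 2; Scope -> day 3.

7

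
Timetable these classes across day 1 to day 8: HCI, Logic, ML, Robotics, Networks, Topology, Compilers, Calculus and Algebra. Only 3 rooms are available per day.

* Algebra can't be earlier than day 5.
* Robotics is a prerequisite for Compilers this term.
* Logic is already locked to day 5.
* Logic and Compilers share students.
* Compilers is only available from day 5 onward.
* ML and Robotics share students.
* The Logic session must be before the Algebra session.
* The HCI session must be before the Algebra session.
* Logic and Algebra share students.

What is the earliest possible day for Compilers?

day 6

Compilers is available from day 5.
Compilers at day 6 is achievable: Compilers in day 6, HCI in day 1, Calculus in day 2, ML in day 2, Networks in day 1, Logic in day 5, Topology in day 2, Robotics in day 1, Algebra in day 6.
Nothing earlier works — the conflict and capacity constraints rule out every day before day 6.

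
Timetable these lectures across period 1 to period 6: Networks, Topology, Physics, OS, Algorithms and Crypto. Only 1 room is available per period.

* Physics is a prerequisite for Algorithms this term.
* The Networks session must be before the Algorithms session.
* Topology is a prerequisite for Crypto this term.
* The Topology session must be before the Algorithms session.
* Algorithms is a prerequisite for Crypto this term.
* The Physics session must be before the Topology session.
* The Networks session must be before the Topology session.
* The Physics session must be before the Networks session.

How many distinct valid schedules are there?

Splitting on Networks: it can be period 2 (4), period 3 (2). Listing each branch's schedules as (Topology, Physics, OS, Algorithms, Crypto) by period number:
Networks=period 2: (3,1,4,5,6) (3,1,5,4,6) (3,1,6,4,5) (4,1,3,5,6) — 4.
Networks=period 3: (4,1,2,5,6) (4,2,1,5,6) — 2.
Summing: 4 + 2 = 6.

6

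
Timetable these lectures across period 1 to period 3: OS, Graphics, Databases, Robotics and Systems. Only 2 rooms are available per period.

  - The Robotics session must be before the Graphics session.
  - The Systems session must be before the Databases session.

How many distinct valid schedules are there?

15

Splitting on OS: it can be period 1 (5), period 2 (5), period 3 (5). Listing each branch's schedules as (Graphics, Databases, Robotics, Systems) by period number:
OS=period 1: (2,3,1,2) (3,2,2,1) (3,3,1,2) (3,3,2,1) (3,3,2,2) — 5.
OS=period 2: (2,3,1,1) (3,2,1,1) (3,3,1,1) (3,3,1,2) (3,3,2,1) — 5.
OS=period 3: (2,2,1,1) (2,3,1,1) (2,3,1,2) (3,2,1,1) (3,2,2,1) — 5.
Summing: 5 + 5 + 5 = 15.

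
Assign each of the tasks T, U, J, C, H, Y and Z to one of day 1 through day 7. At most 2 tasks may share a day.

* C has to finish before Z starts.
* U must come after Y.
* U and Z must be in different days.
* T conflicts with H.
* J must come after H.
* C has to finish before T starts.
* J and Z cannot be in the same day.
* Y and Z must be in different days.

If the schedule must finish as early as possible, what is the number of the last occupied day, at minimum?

day 4

The precedence chain requires at least 2 distinct days.
With at most 2 per day and 7 tasks, at least 4 days are needed.
4 works (last occupied day: day 4): for example Y -> day 1; C -> day 1; U -> day 2; Z -> day 3; J -> day 4; T -> day 2; H -> day 3.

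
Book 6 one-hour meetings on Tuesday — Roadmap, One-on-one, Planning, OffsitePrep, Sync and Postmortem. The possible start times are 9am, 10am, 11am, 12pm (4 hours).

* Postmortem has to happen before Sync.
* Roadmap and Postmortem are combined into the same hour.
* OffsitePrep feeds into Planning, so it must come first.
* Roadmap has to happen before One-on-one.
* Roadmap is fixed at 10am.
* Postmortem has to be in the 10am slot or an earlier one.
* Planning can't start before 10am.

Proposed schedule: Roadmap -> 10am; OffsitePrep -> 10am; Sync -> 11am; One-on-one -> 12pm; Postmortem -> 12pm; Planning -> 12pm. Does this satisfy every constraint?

Roadmap has to happen before One-on-one — holds.
Postmortem has to be in the 10am slot or an earlier one — violated.
Roadmap is fixed at 10am — holds.
Roadmap and Postmortem are combined into the same hour — violated.
Postmortem has to happen before Sync — violated.
OffsitePrep feeds into Planning, so it must come first — holds.
Planning can't start before 10am — holds.

No. Roadmap and Postmortem are combined into the same hour is not satisfied.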